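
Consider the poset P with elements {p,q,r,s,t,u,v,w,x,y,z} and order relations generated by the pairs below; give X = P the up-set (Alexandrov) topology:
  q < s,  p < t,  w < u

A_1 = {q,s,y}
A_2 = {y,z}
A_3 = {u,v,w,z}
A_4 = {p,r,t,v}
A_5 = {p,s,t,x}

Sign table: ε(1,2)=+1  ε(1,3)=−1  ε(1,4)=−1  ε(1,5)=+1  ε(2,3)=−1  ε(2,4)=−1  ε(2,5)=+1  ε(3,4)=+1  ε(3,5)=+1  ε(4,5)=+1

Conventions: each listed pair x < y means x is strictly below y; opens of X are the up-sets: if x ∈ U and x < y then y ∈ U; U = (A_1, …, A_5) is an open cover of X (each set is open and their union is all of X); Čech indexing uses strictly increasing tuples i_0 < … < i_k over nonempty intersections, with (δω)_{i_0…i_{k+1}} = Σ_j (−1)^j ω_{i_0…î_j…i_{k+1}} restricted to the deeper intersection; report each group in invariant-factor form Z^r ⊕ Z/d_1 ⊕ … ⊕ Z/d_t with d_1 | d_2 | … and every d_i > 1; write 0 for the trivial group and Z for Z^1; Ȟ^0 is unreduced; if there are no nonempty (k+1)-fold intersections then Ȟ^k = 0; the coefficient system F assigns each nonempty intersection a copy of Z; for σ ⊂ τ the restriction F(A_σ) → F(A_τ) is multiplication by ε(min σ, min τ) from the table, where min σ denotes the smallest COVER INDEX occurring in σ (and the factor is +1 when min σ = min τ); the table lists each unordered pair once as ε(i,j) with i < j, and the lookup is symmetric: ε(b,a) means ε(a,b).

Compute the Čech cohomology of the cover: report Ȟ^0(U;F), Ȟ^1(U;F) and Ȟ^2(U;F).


Ȟ^0 = 0, Ȟ^1 = Z/2, Ȟ^2 = 0

intersection data:
  A12={y} A15={s} A23={z} A34={v} A45={p,t}
C dims 5,5; δ0: rk 5, SNF 1^4·2
Ȟ^0 = (5 − 5) − 0 = 0, so Ȟ^0 ≅ 0
Ȟ^1 = (5 − 0) − 5 = 0 plus torsion [2], so Ȟ^1 ≅ Z/2
Ȟ^2 = (0 − 0) − 0 = 0, so Ȟ^2 ≅ 0


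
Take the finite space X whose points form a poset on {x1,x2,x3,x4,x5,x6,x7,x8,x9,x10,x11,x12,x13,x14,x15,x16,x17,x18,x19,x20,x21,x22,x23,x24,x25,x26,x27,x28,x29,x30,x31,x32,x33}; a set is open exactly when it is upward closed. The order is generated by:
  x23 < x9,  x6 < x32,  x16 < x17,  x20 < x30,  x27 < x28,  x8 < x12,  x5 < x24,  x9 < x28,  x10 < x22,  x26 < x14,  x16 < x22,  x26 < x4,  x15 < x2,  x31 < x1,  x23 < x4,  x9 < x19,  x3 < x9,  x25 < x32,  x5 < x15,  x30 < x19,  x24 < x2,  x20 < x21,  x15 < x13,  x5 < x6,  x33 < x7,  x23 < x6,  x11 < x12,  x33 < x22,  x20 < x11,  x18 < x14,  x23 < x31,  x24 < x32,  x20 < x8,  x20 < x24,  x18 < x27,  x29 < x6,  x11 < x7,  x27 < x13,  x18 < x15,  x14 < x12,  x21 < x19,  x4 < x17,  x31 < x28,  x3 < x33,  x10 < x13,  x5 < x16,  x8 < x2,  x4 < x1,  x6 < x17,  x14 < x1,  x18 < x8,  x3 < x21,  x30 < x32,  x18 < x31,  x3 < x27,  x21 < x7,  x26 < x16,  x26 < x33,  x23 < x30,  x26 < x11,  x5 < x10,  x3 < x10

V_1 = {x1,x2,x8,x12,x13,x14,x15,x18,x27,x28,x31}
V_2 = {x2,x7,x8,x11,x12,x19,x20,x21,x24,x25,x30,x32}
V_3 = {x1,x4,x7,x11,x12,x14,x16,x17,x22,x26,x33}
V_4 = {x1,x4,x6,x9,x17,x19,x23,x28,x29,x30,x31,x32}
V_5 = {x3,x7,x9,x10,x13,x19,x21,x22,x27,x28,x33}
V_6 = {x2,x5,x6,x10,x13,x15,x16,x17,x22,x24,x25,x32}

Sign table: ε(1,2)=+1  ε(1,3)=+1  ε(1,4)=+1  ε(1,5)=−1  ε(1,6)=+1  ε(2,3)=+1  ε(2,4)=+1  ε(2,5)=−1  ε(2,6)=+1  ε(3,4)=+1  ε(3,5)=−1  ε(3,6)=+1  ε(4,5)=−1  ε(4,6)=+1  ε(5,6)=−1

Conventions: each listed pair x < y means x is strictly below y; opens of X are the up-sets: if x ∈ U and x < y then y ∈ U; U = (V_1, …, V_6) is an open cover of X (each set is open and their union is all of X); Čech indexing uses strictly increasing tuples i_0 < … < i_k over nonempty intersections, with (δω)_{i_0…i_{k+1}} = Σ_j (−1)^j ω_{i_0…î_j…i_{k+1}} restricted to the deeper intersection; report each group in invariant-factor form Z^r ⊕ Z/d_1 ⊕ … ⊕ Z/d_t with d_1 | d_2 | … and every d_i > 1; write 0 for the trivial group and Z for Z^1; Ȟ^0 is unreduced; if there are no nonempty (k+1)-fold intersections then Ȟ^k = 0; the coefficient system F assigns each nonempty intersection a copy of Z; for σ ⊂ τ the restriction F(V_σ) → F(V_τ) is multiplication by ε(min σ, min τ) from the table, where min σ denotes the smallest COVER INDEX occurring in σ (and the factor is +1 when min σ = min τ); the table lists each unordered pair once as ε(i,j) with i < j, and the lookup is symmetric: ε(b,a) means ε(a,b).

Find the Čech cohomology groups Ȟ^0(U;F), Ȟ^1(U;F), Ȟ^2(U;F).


Ȟ^0(U;F) ≅ Z; Ȟ^1(U;F) ≅ 0; Ȟ^2(U;F) ≅ Z/2

nerve of the cover:
  V12={x2,x8,x12} V13={x1,x12,x14} V14={x1,x28,x31} V15={x13,x27,x28} V16={x2,x13,x15} V23={x7,x11,x12} V24={x19,x30,x32} V25={x7,x19,x21} V26={x2,x24,x25,x32} V34={x1,x4,x17} V35={x7,x22,x33} V36={x16,x17,x22} V45={x9,x19,x28} V46={x6,x17,x32} V56={x10,x13,x22}
  V123={x12} V126={x2} V134={x1} V145={x28} V156={x13} V235={x7} V245={x19} V246={x32} V346={x17} V356={x22}
C dims 6,15,10; δ0: rk 5, SNF 1^5; δ1: rk 10, SNF 1^9·2
Ȟ^0 = (6 − 5) − 0 = 1, so Ȟ^0 ≅ Z
Ȟ^1 = (15 − 10) − 5 = 0, so Ȟ^1 ≅ 0
Ȟ^2 = (10 − 0) − 10 = 0 plus torsion [2], so Ȟ^2 ≅ Z/2


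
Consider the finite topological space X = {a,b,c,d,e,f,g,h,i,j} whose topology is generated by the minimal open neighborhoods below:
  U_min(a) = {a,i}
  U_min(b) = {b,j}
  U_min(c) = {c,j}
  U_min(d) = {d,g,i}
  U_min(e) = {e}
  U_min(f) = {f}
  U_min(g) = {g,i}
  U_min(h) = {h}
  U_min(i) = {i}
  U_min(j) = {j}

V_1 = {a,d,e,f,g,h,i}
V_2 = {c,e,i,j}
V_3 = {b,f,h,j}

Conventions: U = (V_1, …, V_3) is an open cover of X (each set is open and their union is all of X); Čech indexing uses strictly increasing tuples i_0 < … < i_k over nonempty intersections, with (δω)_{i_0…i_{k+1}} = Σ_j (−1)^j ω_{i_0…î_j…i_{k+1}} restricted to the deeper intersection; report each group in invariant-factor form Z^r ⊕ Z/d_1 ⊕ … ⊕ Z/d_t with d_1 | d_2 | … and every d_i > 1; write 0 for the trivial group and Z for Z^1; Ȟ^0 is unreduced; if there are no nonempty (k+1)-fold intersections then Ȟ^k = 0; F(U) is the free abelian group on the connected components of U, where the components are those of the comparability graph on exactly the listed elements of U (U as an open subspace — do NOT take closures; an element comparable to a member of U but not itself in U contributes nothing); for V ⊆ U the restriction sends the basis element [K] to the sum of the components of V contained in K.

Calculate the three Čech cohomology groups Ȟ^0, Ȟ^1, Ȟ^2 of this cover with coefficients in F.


Ȟ^0 = Z^5, Ȟ^1 = 0, Ȟ^2 = 0

nerve of the cover:
  V12={e,i} V13={f,h} V23={j}
components per intersection:
  V1: {a,d,g,i} {e} {f} {h}
  V2: {c,j} {e} {i}
  V3: {b,j} {f} {h}
  V12: {e} {i}
  V13: {f} {h}
  V23: {j}
C dims 10,5; δ0: rk 5, SNF 1^5
Ȟ^0 = (10 − 5) − 0 = 5, so Ȟ^0 ≅ Z^5
Ȟ^1 = (5 − 0) − 5 = 0, so Ȟ^1 ≅ 0
Ȟ^2 = (0 − 0) − 0 = 0, so Ȟ^2 ≅ 0


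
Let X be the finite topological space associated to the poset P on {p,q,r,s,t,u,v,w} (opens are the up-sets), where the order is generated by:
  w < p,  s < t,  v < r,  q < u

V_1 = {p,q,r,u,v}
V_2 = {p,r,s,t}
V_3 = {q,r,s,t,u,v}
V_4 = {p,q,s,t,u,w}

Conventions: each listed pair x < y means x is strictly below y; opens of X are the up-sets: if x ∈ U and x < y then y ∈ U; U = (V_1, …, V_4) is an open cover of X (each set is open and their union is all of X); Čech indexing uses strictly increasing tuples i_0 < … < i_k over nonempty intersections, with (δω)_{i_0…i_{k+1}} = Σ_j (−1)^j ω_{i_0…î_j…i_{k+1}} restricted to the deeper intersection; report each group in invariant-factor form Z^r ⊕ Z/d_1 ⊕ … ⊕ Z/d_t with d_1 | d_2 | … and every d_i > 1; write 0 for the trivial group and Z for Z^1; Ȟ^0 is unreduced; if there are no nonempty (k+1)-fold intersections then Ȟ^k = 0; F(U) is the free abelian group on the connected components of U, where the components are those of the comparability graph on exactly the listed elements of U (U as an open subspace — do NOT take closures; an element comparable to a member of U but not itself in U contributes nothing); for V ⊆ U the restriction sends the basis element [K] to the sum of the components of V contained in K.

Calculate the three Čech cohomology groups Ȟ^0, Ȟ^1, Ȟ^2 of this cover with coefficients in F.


nonempty intersections:
  V12={p,r} V13={q,r,u,v} V14={p,q,u} V23={r,s,t} V24={p,s,t} V34={q,s,t,u}
  V123={r} V124={p} V134={q,u} V234={s,t}
components per intersection:
  V1: {p} {q,u} {r,v}
  V2: {p} {r} {s,t}
  V3: {q,u} {r,v} {s,t}
  V4: {p,w} {q,u} {s,t}
  V12: {p} {r}
  V13: {q,u} {r,v}
  V14: {p} {q,u}
  V23: {r} {s,t}
  V24: {p} {s,t}
  V34: {q,u} {s,t}
  V123: {r}
  V124: {p}
  V134: {q,u}
  V234: {s,t}
C dims 12,12,4; δ0: rk 8, SNF 1^8; δ1: rk 4, SNF 1^4
Ȟ^0: (12−8)−0=4 ⇒ Z^4
Ȟ^1: (12−4)−8=0 ⇒ 0
Ȟ^2: (4−0)−4=0 ⇒ 0

Ȟ^0 = Z^4, Ȟ^1 = 0 and Ȟ^2 = 0


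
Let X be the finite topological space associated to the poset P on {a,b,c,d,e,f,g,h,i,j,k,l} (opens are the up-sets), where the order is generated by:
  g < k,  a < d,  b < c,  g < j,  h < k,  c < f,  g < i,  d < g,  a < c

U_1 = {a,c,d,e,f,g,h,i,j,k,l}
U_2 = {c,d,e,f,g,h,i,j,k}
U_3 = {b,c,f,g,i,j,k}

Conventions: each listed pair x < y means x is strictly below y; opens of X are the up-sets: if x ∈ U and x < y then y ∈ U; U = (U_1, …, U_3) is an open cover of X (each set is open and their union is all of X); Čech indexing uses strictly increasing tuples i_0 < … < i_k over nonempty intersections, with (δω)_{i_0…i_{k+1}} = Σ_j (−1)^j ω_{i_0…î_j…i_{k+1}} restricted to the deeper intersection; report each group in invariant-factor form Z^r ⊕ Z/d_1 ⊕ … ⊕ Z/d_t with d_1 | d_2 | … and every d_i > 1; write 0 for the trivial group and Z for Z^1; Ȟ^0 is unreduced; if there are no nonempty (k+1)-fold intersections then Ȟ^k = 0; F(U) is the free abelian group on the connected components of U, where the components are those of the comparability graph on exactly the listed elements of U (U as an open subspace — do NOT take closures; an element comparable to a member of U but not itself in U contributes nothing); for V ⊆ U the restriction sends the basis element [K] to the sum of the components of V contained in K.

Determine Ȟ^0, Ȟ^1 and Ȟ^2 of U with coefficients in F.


Ȟ^0 ≅ Z^3,  Ȟ^1 ≅ 0,  Ȟ^2 ≅ 0

cover nerve:
  U12={c,d,e,f,g,h,i,j,k} U13={c,f,g,i,j,k} U23={c,f,g,i,j,k}
  U123={c,f,g,i,j,k}
components per intersection:
  U1: {a,c,d,f,g,h,i,j,k} {e} {l}
  U2: {c,f} {d,g,h,i,j,k} {e}
  U3: {b,c,f} {g,i,j,k}
  U12: {c,f} {d,g,h,i,j,k} {e}
  U13: {c,f} {g,i,j,k}
  U23: {c,f} {g,i,j,k}
  U123: {c,f} {g,i,j,k}
C dims 8,7,2; δ0: rk 5, SNF 1^5; δ1: rk 2, SNF 1^2
Ȟ^0: (8−5)−0=3 ⇒ Z^3
Ȟ^1: (7−2)−5=0 ⇒ 0
Ȟ^2: (2−0)−2=0 ⇒ 0


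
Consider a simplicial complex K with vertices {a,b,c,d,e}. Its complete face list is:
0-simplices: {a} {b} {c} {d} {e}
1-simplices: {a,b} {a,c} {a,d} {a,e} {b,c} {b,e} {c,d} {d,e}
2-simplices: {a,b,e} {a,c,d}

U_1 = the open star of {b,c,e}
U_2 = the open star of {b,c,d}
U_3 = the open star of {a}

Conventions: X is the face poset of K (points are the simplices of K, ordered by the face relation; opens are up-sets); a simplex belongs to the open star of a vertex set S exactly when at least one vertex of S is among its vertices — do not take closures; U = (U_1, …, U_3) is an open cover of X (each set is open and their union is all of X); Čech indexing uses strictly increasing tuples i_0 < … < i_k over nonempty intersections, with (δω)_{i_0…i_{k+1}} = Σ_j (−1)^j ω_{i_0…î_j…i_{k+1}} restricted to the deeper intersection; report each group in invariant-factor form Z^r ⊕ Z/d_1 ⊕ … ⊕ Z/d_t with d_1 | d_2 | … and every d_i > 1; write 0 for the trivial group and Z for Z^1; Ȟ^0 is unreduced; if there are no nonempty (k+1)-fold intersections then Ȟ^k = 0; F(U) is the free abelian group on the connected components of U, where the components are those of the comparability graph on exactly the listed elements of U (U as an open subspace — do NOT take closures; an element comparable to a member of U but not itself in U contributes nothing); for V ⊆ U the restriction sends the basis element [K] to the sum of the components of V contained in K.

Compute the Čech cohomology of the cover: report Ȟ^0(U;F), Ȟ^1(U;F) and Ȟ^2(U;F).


Ȟ^0 = Z; Ȟ^1 = Z^2; Ȟ^2 = 0

cover nerve:
  U1={{b},{c},{e},{a,b},{a,c},{a,e},{b,c},{b,e},{c,d},{d,e},{a,b,e},{a,c,d}} U2={{b},{c},{d},{a,b},{a,c},{a,d},{b,c},{b,e},{c,d},{d,e},{a,b,e},{a,c,d}} U3={{a},{a,b},{a,c},{a,d},{a,e},{a,b,e},{a,c,d}}
  U12={{b},{c},{a,b},{a,c},{b,c},{b,e},{c,d},{d,e},{a,b,e},{a,c,d}} U13={{a,b},{a,c},{a,e},{a,b,e},{a,c,d}} U23={{a,b},{a,c},{a,d},{a,b,e},{a,c,d}}
  U123={{a,b},{a,c},{a,b,e},{a,c,d}}
components per intersection:
  U1: {{b},{c},{e},{a,b},{a,c},{a,e},{b,c},{b,e},{c,d},{d,e},{a,b,e},{a,c,d}}
  U2: {{b},{c},{d},{a,b},{a,c},{a,d},{b,c},{b,e},{c,d},{d,e},{a,b,e},{a,c,d}}
  U3: {{a},{a,b},{a,c},{a,d},{a,e},{a,b,e},{a,c,d}}
  U12: {{b},{c},{a,b},{a,c},{b,c},{b,e},{c,d},{a,b,e},{a,c,d}} {{d,e}}
  U13: {{a,b},{a,e},{a,b,e}} {{a,c},{a,c,d}}
  U23: {{a,b},{a,b,e}} {{a,c},{a,d},{a,c,d}}
  U123: {{a,b},{a,b,e}} {{a,c},{a,c,d}}
C dims 3,6,2; δ0: rk 2, SNF 1^2; δ1: rk 2, SNF 1^2
Ȟ^0: (3−2)−0=1 ⇒ Z
Ȟ^1: (6−2)−2=2 ⇒ Z^2
Ȟ^2: (2−0)−2=0 ⇒ 0


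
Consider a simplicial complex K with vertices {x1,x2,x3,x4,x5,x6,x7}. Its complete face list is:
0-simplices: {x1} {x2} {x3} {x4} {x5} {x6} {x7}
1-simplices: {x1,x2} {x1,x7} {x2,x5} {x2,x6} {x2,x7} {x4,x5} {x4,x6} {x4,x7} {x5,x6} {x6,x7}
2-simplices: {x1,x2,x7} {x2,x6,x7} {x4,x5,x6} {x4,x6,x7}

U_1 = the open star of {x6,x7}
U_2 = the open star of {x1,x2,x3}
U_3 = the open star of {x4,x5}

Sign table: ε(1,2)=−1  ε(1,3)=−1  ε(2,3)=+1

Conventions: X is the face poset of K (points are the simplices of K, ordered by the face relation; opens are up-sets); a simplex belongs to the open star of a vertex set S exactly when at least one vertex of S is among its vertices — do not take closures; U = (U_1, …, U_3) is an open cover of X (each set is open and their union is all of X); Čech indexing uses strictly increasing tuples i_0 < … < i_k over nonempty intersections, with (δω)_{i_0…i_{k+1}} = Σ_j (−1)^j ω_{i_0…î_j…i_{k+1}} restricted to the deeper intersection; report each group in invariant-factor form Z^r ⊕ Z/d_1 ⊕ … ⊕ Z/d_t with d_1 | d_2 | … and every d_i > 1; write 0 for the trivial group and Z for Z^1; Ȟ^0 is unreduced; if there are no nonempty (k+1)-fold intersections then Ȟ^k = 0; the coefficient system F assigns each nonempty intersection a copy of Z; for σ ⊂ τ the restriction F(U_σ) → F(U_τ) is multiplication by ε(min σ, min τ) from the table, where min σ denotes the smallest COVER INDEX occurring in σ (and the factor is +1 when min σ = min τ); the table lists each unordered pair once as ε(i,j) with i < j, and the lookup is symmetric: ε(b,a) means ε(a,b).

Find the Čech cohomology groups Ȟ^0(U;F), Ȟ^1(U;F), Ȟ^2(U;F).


Ȟ^0(U;F) ≅ Z; Ȟ^1(U;F) ≅ Z; Ȟ^2(U;F) ≅ 0

nonempty overlaps:
  U1={{x6},{x7},{x1,x7},{x2,x6},{x2,x7},{x4,x6},{x4,x7},{x5,x6},{x6,x7},{x1,x2,x7},{x2,x6,x7},{x4,x5,x6},{x4,x6,x7}} U2={{x1},{x2},{x3},{x1,x2},{x1,x7},{x2,x5},{x2,x6},{x2,x7},{x1,x2,x7},{x2,x6,x7}} U3={{x4},{x5},{x2,x5},{x4,x5},{x4,x6},{x4,x7},{x5,x6},{x4,x5,x6},{x4,x6,x7}}
  U12={{x1,x7},{x2,x6},{x2,x7},{x1,x2,x7},{x2,x6,x7}} U13={{x4,x6},{x4,x7},{x5,x6},{x4,x5,x6},{x4,x6,x7}} U23={{x2,x5}}
C dims 3,3; δ0: rk 2, SNF 1^2
degree 0: 3−2−0 = 1 → Ȟ^0 ≅ Z
degree 1: 3−0−2 = 1 → Ȟ^1 ≅ Z
degree 2: 0−0−0 = 0 → Ȟ^2 ≅ 0


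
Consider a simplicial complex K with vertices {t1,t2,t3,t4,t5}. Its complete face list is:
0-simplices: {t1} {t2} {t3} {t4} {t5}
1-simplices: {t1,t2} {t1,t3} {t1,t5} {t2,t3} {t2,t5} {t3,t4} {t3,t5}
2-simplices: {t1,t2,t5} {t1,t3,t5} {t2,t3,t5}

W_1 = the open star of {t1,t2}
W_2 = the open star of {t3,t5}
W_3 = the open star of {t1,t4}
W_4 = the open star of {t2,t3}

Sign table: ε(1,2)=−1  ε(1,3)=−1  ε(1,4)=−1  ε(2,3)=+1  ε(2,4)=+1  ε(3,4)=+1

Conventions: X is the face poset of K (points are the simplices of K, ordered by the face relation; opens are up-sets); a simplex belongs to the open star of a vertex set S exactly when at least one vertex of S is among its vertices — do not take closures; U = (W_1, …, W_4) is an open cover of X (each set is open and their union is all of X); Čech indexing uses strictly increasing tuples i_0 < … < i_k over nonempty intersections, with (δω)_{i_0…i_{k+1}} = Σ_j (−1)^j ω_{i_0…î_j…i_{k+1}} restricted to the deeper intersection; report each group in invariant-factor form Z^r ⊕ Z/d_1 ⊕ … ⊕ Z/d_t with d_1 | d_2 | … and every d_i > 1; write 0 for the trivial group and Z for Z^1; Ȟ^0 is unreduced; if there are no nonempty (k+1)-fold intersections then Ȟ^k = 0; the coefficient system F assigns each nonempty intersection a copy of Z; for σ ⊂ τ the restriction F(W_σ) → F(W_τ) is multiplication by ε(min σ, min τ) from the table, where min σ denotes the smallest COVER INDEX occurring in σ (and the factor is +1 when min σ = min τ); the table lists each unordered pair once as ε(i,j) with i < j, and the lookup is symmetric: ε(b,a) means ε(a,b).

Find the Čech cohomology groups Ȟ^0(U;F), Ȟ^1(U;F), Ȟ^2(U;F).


Ȟ^0 ≅ Z; Ȟ^1 ≅ 0; Ȟ^2 ≅ 0

nerve of the cover:
  W1={{t1},{t2},{t1,t2},{t1,t3},{t1,t5},{t2,t3},{t2,t5},{t1,t2,t5},{t1,t3,t5},{t2,t3,t5}} W2={{t3},{t5},{t1,t3},{t1,t5},{t2,t3},{t2,t5},{t3,t4},{t3,t5},{t1,t2,t5},{t1,t3,t5},{t2,t3,t5}} W3={{t1},{t4},{t1,t2},{t1,t3},{t1,t5},{t3,t4},{t1,t2,t5},{t1,t3,t5}} W4={{t2},{t3},{t1,t2},{t1,t3},{t2,t3},{t2,t5},{t3,t4},{t3,t5},{t1,t2,t5},{t1,t3,t5},{t2,t3,t5}}
  W12={{t1,t3},{t1,t5},{t2,t3},{t2,t5},{t1,t2,t5},{t1,t3,t5},{t2,t3,t5}} W13={{t1},{t1,t2},{t1,t3},{t1,t5},{t1,t2,t5},{t1,t3,t5}} W14={{t2},{t1,t2},{t1,t3},{t2,t3},{t2,t5},{t1,t2,t5},{t1,t3,t5},{t2,t3,t5}} W23={{t1,t3},{t1,t5},{t3,t4},{t1,t2,t5},{t1,t3,t5}} W24={{t3},{t1,t3},{t2,t3},{t2,t5},{t3,t4},{t3,t5},{t1,t2,t5},{t1,t3,t5},{t2,t3,t5}} W34={{t1,t2},{t1,t3},{t3,t4},{t1,t2,t5},{t1,t3,t5}}
  W123={{t1,t3},{t1,t5},{t1,t2,t5},{t1,t3,t5}} W124={{t1,t3},{t2,t3},{t2,t5},{t1,t2,t5},{t1,t3,t5},{t2,t3,t5}} W134={{t1,t2},{t1,t3},{t1,t2,t5},{t1,t3,t5}} W234={{t1,t3},{t3,t4},{t1,t2,t5},{t1,t3,t5}}
  W1234={{t1,t3},{t1,t2,t5},{t1,t3,t5}}
C dims 4,6,4,1; δ0: rk 3, SNF 1^3; δ1: rk 3, SNF 1^3; δ2: rk 1, SNF 1^1
Ȟ^0 = (4 − 3) − 0 = 1, so Ȟ^0 ≅ Z
Ȟ^1 = (6 − 3) − 3 = 0, so Ȟ^1 ≅ 0
Ȟ^2 = (4 − 1) − 3 = 0, so Ȟ^2 ≅ 0


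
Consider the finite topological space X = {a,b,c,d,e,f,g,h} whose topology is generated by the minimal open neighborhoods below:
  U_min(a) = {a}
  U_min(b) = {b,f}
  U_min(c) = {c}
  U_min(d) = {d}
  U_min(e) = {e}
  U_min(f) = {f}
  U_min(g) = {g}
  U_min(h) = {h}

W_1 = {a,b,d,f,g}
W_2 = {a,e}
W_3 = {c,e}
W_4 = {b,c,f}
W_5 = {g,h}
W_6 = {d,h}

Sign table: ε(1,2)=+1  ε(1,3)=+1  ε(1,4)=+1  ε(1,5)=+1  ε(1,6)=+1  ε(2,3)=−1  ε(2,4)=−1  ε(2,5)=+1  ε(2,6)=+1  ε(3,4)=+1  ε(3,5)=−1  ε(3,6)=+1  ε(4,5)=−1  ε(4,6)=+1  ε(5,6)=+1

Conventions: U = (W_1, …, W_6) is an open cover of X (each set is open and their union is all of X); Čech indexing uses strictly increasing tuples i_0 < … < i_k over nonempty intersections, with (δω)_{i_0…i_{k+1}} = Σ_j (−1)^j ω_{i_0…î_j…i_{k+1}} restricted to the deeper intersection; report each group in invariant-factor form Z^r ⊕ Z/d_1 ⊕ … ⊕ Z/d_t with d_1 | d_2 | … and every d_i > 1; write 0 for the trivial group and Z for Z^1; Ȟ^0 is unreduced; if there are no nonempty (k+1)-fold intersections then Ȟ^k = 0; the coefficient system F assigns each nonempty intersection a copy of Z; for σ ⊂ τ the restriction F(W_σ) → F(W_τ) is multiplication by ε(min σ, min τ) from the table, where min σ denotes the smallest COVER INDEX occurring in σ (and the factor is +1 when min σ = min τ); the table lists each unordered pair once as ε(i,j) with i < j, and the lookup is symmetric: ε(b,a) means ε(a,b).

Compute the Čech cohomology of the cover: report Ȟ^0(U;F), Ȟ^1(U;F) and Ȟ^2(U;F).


nonempty intersections:
  W12={a} W14={b,f} W15={g} W16={d} W23={e} W34={c} W56={h}
C dims 6,7; δ0: rk 6, SNF 1^5·2
Ȟ^0: (6−6)−0=0 ⇒ 0
Ȟ^1: (7−0)−6=1 plus torsion [2] ⇒ Z ⊕ Z/2
Ȟ^2: (0−0)−0=0 ⇒ 0

Ȟ^0 = 0, Ȟ^1 = Z ⊕ Z/2, Ȟ^2 = 0


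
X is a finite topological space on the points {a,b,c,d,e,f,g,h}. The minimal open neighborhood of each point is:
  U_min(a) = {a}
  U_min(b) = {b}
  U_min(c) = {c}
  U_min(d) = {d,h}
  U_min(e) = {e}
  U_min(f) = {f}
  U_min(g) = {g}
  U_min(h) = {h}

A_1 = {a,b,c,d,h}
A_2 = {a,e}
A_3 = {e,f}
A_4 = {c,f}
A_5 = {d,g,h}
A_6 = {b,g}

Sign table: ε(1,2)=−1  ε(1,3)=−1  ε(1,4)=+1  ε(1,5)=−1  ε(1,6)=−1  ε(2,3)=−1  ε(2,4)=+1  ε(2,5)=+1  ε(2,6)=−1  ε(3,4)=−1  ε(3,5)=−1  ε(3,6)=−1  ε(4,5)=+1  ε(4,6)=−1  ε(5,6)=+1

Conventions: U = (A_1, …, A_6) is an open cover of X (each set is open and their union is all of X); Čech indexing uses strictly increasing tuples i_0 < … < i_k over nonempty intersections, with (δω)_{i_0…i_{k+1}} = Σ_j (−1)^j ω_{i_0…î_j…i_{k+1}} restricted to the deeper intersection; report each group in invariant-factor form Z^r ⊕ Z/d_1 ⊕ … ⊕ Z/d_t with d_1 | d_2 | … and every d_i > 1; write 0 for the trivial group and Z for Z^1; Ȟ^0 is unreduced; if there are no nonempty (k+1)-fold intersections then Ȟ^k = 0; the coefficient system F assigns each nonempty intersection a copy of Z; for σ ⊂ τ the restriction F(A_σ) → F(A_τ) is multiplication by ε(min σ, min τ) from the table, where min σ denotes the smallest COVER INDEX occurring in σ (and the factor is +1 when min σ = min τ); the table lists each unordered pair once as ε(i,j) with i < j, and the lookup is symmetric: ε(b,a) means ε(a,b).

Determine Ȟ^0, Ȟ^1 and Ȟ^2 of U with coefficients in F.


nerve simplices:
  A12={a} A14={c} A15={d,h} A16={b} A23={e} A34={f} A56={g}
C dims 6,7; δ0: rk 6, SNF 1^5·2
degree 0: 6−6−0 = 0 → Ȟ^0 ≅ 0
degree 1: 7−0−6 = 1 plus torsion [2] → Ȟ^1 ≅ Z ⊕ Z/2
degree 2: 0−0−0 = 0 → Ȟ^2 ≅ 0

Ȟ^0(U;F) ≅ 0,  Ȟ^1(U;F) ≅ Z ⊕ Z/2,  Ȟ^2(U;F) ≅ 0


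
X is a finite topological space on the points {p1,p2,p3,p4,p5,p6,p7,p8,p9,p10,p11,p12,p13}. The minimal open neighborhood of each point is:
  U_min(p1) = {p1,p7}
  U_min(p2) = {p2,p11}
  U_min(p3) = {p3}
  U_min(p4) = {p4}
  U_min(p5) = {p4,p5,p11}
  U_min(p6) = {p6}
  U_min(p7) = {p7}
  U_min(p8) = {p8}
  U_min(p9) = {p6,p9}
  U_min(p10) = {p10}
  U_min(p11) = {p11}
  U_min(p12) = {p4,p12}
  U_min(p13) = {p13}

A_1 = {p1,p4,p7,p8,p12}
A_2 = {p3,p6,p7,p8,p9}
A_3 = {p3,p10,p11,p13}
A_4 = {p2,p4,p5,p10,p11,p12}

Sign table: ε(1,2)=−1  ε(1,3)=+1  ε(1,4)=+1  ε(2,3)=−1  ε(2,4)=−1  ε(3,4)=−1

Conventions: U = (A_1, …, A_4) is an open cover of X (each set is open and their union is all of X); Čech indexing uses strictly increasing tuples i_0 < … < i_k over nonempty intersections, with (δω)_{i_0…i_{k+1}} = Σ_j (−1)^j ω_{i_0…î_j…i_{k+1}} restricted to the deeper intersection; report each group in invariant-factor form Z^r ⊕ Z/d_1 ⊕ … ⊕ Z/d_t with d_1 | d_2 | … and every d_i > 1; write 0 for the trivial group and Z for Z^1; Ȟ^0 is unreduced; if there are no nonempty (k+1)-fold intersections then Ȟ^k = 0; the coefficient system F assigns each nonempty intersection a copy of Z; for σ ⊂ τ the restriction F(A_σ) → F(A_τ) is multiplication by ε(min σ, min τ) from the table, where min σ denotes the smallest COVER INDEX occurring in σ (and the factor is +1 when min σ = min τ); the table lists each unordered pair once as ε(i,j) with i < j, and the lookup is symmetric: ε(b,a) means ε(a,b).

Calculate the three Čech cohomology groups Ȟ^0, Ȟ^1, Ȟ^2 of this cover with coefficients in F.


cover nerve:
  A12={p7,p8} A14={p4,p12} A23={p3} A34={p10,p11}
C dims 4,4; δ0: rk 4, SNF 1^3·2
Ȟ^0: (4−4)−0=0 ⇒ 0
Ȟ^1: (4−0)−4=0 plus torsion [2] ⇒ Z/2
Ȟ^2: (0−0)−0=0 ⇒ 0

Ȟ^0 ≅ 0; Ȟ^1 ≅ Z/2; Ȟ^2 ≅ 0


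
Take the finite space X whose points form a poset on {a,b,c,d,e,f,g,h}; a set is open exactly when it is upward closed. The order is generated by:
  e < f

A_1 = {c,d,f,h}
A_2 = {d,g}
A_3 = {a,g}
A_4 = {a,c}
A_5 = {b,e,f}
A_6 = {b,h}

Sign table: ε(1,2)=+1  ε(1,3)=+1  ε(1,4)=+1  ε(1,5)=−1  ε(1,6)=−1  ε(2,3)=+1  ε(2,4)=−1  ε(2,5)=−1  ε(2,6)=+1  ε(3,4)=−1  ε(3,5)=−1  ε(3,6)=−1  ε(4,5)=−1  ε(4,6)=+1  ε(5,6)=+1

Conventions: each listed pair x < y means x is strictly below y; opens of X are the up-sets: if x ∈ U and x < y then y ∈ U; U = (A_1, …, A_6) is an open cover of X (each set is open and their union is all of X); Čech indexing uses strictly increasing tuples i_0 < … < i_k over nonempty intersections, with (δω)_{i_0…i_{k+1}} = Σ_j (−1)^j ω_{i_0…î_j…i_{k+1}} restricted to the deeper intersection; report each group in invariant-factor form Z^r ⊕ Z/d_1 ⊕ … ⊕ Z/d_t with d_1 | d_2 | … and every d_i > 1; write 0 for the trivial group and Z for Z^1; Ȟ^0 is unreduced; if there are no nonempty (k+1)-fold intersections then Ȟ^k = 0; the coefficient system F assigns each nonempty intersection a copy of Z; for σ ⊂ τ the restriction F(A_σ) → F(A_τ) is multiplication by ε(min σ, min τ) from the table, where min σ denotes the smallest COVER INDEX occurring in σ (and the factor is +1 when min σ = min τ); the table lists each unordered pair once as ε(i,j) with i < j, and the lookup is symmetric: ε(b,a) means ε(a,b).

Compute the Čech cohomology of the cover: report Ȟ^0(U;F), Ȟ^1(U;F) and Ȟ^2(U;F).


intersection data:
  A12={d} A14={c} A15={f} A16={h} A23={g} A34={a} A56={b}
C dims 6,7; δ0: rk 6, SNF 1^5·2
Ȟ^0 = (6 − 6) − 0 = 0, so Ȟ^0 ≅ 0
Ȟ^1 = (7 − 0) − 6 = 1 plus torsion [2], so Ȟ^1 ≅ Z ⊕ Z/2
Ȟ^2 = (0 − 0) − 0 = 0, so Ȟ^2 ≅ 0

Ȟ^0 = 0; Ȟ^1 = Z ⊕ Z/2; Ȟ^2 = 0


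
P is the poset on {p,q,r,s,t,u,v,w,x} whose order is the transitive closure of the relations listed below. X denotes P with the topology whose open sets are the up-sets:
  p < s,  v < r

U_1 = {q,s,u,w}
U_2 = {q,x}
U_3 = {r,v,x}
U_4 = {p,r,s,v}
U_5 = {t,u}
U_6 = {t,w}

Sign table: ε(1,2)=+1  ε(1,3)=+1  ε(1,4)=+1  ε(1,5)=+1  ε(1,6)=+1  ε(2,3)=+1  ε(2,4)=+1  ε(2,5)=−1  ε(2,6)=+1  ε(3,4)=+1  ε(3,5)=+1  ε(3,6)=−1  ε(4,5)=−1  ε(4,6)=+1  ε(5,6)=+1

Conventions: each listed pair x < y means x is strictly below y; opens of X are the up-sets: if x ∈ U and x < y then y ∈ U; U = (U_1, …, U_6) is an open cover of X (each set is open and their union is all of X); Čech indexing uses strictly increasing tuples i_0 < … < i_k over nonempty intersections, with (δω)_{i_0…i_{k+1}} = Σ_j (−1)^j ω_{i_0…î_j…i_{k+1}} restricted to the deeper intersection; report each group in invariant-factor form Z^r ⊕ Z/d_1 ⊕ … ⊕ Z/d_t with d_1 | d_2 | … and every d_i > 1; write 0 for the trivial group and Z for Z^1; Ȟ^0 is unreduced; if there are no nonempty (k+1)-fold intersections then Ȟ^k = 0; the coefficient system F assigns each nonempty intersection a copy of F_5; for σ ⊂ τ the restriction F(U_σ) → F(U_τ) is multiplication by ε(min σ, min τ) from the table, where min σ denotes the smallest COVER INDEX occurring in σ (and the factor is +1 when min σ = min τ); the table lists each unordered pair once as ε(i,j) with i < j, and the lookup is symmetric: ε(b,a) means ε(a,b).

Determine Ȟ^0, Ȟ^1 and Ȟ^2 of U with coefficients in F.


Ȟ^0 ≅ Z/5, Ȟ^1 ≅ Z/5 ⊕ Z/5, Ȟ^2 ≅ 0

cover nerve:
  U12={q} U14={s} U15={u} U16={w} U23={x} U34={r,v} U56={t}
C dims 6,7; δ0: rk_F5 5
Ȟ^0: (6−5)−0=1 ⇒ Z/5
Ȟ^1: (7−0)−5=2 ⇒ Z/5 ⊕ Z/5
Ȟ^2: (0−0)−0=0 ⇒ 0


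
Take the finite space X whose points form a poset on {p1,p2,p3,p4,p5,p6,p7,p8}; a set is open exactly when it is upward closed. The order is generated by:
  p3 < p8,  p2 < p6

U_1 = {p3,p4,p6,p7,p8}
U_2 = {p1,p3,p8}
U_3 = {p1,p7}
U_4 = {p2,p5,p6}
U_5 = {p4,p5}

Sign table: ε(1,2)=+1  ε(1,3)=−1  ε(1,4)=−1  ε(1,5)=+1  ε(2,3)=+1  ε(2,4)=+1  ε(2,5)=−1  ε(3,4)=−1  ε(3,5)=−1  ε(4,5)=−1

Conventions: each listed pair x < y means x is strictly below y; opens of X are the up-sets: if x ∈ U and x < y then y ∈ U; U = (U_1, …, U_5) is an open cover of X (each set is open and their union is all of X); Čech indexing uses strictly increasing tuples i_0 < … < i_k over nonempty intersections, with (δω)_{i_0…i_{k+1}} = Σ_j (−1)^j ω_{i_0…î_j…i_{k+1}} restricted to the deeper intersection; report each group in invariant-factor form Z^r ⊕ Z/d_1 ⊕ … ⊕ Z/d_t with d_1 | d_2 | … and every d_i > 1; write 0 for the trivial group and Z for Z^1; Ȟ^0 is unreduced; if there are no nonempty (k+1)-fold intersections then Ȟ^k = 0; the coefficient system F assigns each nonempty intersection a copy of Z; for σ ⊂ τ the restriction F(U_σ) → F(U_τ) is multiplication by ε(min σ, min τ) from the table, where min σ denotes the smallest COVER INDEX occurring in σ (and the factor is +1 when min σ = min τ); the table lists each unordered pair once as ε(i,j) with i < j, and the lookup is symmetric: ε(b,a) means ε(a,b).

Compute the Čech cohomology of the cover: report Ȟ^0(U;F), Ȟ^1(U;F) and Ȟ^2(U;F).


Ȟ^0(U;F) ≅ 0; Ȟ^1(U;F) ≅ Z ⊕ Z/2; Ȟ^2(U;F) ≅ 0

nonempty overlaps:
  U12={p3,p8} U13={p7} U14={p6} U15={p4} U23={p1} U45={p5}
C dims 5,6; δ0: rk 5, SNF 1^4·2
degree 0: 5−5−0 = 0 → Ȟ^0 ≅ 0
degree 1: 6−0−5 = 1 plus torsion [2] → Ȟ^1 ≅ Z ⊕ Z/2
degree 2: 0−0−0 = 0 → Ȟ^2 ≅ 0


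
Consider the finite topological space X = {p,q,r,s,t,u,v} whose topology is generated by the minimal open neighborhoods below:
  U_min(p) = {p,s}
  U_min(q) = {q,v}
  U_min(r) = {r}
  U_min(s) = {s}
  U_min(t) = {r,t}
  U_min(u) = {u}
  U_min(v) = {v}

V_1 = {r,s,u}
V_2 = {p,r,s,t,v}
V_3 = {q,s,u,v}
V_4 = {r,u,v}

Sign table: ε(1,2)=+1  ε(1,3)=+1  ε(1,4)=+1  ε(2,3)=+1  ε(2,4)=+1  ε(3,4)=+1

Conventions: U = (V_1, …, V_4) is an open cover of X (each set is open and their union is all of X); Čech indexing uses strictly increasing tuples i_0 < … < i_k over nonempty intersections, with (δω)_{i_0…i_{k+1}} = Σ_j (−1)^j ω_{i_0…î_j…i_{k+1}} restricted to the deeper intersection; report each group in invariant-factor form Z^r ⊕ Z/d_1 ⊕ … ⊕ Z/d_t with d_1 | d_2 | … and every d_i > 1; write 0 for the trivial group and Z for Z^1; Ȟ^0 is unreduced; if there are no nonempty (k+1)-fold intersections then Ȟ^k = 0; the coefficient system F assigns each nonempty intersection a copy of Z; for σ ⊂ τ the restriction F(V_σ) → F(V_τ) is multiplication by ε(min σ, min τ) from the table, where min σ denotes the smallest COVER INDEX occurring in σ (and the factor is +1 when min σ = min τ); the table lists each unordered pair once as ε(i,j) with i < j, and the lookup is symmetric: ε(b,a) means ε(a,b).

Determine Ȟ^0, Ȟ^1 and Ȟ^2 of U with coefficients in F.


Ȟ^0 ≅ Z, Ȟ^1 ≅ 0, Ȟ^2 ≅ Z

cover nerve:
  V12={r,s} V13={s,u} V14={r,u} V23={s,v} V24={r,v} V34={u,v}
  V123={s} V124={r} V134={u} V234={v}
C dims 4,6,4; δ0: rk 3, SNF 1^3; δ1: rk 3, SNF 1^3
Ȟ^0: (4−3)−0=1 ⇒ Z
Ȟ^1: (6−3)−3=0 ⇒ 0
Ȟ^2: (4−0)−3=1 ⇒ Z


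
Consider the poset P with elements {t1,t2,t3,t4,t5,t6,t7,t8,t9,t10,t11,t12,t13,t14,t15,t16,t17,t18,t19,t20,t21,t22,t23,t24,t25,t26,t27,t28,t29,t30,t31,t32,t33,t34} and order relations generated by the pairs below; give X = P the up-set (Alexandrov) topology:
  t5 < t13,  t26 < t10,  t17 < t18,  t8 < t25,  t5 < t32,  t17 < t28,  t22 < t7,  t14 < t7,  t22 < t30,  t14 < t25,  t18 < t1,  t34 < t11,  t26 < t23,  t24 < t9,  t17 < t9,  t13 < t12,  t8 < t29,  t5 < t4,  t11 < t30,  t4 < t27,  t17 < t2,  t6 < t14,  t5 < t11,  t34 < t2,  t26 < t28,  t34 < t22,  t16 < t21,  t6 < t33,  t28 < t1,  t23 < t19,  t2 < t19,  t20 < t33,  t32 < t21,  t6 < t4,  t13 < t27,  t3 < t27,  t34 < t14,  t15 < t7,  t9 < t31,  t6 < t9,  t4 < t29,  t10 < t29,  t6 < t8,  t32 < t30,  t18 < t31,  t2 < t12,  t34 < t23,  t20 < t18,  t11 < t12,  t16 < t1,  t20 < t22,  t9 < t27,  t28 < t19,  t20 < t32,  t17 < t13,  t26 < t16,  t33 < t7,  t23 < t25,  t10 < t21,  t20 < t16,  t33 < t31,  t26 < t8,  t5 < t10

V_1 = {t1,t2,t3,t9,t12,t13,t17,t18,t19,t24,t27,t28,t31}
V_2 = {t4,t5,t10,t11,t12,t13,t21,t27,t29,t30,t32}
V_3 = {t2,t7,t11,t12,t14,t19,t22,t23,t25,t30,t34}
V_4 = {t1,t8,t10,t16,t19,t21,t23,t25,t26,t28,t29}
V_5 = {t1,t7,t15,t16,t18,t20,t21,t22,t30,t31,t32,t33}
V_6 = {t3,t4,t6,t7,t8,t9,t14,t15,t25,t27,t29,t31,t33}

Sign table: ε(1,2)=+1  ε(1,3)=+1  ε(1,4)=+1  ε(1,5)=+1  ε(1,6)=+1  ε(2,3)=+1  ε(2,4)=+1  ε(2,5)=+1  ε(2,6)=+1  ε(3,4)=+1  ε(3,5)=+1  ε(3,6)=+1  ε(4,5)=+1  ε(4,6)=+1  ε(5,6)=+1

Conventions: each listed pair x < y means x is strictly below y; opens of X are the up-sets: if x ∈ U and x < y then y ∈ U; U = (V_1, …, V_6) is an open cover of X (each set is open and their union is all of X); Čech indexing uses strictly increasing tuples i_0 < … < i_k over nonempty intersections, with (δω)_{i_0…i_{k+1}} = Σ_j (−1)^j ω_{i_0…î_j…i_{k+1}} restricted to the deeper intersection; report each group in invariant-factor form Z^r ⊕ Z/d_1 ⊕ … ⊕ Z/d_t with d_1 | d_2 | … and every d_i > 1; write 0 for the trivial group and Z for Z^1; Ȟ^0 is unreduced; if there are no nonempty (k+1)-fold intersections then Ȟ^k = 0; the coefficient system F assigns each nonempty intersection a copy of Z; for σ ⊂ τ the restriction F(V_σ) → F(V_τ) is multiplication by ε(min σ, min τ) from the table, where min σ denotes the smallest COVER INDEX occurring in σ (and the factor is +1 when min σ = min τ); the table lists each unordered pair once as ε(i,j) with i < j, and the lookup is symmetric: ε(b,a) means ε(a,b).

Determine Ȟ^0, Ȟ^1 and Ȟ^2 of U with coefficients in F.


Ȟ^0 ≅ Z, Ȟ^1 ≅ 0, Ȟ^2 ≅ Z/2

intersection data:
  V12={t12,t13,t27} V13={t2,t12,t19} V14={t1,t19,t28} V15={t1,t18,t31} V16={t3,t9,t27,t31} V23={t11,t12,t30} V24={t10,t21,t29} V25={t21,t30,t32} V26={t4,t27,t29} V34={t19,t23,t25} V35={t7,t22,t30} V36={t7,t14,t25} V45={t1,t16,t21} V46={t8,t25,t29} V56={t7,t15,t31,t33}
  V123={t12} V126={t27} V134={t19} V145={t1} V156={t31} V235={t30} V245={t21} V246={t29} V346={t25} V356={t7}
C dims 6,15,10; δ0: rk 5, SNF 1^5; δ1: rk 10, SNF 1^9·2
Ȟ^0 = (6 − 5) − 0 = 1, so Ȟ^0 ≅ Z
Ȟ^1 = (15 − 10) − 5 = 0, so Ȟ^1 ≅ 0
Ȟ^2 = (10 − 0) − 10 = 0 plus torsion [2], so Ȟ^2 ≅ Z/2


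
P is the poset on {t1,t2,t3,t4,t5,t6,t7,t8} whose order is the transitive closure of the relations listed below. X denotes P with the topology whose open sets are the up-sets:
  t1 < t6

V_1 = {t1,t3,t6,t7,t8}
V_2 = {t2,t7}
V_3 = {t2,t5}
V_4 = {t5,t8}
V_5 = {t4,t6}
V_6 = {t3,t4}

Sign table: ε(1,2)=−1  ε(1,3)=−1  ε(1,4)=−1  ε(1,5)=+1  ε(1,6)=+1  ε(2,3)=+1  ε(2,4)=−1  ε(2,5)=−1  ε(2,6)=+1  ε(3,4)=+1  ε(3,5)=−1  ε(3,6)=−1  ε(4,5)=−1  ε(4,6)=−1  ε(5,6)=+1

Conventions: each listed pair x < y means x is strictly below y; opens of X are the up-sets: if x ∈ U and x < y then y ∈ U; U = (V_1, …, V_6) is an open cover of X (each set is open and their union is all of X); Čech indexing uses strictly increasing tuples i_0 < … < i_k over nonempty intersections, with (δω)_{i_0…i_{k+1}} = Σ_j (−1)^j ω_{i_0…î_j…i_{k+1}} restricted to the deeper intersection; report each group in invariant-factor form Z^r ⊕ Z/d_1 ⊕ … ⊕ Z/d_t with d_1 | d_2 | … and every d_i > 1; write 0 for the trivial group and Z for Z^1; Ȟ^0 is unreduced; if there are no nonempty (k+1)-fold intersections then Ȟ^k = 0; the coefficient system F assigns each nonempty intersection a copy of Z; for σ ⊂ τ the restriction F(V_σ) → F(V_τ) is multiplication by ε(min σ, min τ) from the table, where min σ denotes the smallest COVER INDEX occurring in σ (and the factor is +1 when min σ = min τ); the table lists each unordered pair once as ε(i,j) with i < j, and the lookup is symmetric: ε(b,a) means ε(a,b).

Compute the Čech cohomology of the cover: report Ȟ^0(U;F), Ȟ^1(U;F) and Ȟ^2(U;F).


Ȟ^0 = Z,  Ȟ^1 = Z^2,  Ȟ^2 = 0

nerve of the cover:
  V12={t7} V14={t8} V15={t6} V16={t3} V23={t2} V34={t5} V56={t4}
C dims 6,7; δ0: rk 5, SNF 1^5
Ȟ^0 = (6 − 5) − 0 = 1, so Ȟ^0 ≅ Z
Ȟ^1 = (7 − 0) − 5 = 2, so Ȟ^1 ≅ Z^2
Ȟ^2 = (0 − 0) − 0 = 0, so Ȟ^2 ≅ 0


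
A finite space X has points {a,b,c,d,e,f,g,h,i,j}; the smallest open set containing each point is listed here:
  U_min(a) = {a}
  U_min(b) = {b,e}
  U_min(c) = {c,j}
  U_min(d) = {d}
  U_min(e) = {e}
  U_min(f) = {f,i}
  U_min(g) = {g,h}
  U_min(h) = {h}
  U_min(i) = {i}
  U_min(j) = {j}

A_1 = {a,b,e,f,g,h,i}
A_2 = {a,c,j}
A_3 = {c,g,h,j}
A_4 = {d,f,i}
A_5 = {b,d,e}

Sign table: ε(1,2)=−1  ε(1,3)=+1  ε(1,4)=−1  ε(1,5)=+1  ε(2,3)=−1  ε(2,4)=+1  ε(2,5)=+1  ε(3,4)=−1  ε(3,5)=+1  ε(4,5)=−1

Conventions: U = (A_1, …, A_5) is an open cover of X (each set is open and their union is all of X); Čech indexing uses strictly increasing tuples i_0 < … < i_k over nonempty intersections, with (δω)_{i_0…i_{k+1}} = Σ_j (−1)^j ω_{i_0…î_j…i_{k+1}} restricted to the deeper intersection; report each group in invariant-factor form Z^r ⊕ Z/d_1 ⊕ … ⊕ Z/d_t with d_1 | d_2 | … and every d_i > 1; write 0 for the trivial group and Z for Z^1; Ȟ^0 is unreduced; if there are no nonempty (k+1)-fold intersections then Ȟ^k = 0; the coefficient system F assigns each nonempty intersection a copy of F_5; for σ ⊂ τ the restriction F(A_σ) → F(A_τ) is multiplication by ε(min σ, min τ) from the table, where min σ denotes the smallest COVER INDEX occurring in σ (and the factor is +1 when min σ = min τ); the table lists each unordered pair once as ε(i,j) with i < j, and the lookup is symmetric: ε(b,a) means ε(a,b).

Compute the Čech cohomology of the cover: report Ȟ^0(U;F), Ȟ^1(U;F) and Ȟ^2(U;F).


intersection data:
  A12={a} A13={g,h} A14={f,i} A15={b,e} A23={c,j} A45={d}
C dims 5,6; δ0: rk_F5 4
Ȟ^0 = (5 − 4) − 0 = 1, so Ȟ^0 ≅ Z/5
Ȟ^1 = (6 − 0) − 4 = 2, so Ȟ^1 ≅ Z/5 ⊕ Z/5
Ȟ^2 = (0 − 0) − 0 = 0, so Ȟ^2 ≅ 0

Ȟ^0(U;F) ≅ Z/5; Ȟ^1(U;F) ≅ Z/5 ⊕ Z/5; Ȟ^2(U;F) ≅ 0


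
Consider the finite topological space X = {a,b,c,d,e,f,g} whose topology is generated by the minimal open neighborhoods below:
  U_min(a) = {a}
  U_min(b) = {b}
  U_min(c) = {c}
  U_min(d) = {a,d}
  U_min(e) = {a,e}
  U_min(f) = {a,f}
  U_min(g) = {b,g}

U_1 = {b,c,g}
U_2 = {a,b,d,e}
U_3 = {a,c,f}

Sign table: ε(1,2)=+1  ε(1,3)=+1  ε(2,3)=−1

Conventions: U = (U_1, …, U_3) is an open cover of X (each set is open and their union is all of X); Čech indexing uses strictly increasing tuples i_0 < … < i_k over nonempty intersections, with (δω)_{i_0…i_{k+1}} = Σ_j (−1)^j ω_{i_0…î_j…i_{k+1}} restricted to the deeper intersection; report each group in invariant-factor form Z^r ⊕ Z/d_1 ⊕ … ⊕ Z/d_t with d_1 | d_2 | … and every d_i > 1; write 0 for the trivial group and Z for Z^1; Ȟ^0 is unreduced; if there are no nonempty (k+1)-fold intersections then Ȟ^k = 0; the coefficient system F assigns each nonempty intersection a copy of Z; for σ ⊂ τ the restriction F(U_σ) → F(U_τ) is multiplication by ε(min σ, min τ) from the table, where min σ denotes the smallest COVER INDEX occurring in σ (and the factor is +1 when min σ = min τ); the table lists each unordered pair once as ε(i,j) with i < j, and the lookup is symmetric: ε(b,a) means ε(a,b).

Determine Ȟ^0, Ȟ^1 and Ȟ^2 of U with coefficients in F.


Ȟ^0 = 0; Ȟ^1 = Z/2; Ȟ^2 = 0

nerve of the cover:
  U12={b} U13={c} U23={a}
C dims 3,3; δ0: rk 3, SNF 1^2·2
Ȟ^0 = (3 − 3) − 0 = 0, so Ȟ^0 ≅ 0
Ȟ^1 = (3 − 0) − 3 = 0 plus torsion [2], so Ȟ^1 ≅ Z/2
Ȟ^2 = (0 − 0) − 0 = 0, so Ȟ^2 ≅ 0


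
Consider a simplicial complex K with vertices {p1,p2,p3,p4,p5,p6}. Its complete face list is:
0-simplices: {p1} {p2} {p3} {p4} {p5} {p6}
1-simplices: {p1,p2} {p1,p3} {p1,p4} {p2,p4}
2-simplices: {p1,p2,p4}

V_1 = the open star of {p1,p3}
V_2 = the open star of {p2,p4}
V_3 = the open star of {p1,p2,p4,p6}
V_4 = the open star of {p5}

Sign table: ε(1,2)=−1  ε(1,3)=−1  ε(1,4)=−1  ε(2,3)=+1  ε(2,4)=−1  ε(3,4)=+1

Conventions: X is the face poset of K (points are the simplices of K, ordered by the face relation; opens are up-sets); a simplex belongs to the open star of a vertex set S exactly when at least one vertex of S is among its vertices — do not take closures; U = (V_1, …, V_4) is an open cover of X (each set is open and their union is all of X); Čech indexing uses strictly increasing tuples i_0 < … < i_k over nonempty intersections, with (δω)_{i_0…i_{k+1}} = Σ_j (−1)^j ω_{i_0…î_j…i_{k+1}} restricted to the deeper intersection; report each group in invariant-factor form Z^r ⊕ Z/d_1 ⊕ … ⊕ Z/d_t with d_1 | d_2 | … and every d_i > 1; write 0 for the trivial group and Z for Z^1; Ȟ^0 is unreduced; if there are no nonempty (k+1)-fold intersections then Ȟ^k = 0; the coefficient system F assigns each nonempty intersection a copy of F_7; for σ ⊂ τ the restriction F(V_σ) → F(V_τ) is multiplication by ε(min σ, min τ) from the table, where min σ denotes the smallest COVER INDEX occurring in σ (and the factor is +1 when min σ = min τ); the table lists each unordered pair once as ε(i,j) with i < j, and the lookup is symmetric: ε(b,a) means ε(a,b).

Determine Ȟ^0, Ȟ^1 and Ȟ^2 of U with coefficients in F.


Ȟ^0 ≅ Z/7 ⊕ Z/7, Ȟ^1 ≅ 0 and Ȟ^2 ≅ 0

nerve simplices:
  V1={{p1},{p3},{p1,p2},{p1,p3},{p1,p4},{p1,p2,p4}} V2={{p2},{p4},{p1,p2},{p1,p4},{p2,p4},{p1,p2,p4}} V3={{p1},{p2},{p4},{p6},{p1,p2},{p1,p3},{p1,p4},{p2,p4},{p1,p2,p4}} V4={{p5}}
  V12={{p1,p2},{p1,p4},{p1,p2,p4}} V13={{p1},{p1,p2},{p1,p3},{p1,p4},{p1,p2,p4}} V23={{p2},{p4},{p1,p2},{p1,p4},{p2,p4},{p1,p2,p4}}
  V123={{p1,p2},{p1,p4},{p1,p2,p4}}
C dims 4,3,1; δ0: rk_F7 2; δ1: rk_F7 1
degree 0: 4−2−0 = 2 → Ȟ^0 ≅ Z/7 ⊕ Z/7
degree 1: 3−1−2 = 0 → Ȟ^1 ≅ 0
degree 2: 1−0−1 = 0 → Ȟ^2 ≅ 0
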